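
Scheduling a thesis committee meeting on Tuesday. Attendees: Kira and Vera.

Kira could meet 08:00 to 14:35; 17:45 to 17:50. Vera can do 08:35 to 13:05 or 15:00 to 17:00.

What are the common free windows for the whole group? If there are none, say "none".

Kira ∩ Vera: 08:35-13:05.
So the common availability across everyone is 08:35-13:05.

08:35-13:05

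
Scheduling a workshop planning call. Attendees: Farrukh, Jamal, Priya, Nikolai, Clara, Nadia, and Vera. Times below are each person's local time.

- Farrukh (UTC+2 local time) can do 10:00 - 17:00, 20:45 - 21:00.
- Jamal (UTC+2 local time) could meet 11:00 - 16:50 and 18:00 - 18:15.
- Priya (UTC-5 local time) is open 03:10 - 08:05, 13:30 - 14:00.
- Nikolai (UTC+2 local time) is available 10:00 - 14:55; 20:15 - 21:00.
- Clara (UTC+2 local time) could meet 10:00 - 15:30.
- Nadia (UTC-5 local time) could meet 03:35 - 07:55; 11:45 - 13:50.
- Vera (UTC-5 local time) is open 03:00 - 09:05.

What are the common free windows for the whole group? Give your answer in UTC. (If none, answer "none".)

Farrukh in UTC: 08:00-15:00, 18:45-19:00 (subtract 2h to convert from UTC+2).
Jamal in UTC: 09:00-14:50, 16:00-16:15 (subtract 2h to convert from UTC+2).
Priya in UTC: 08:10-13:05, 18:30-19:00 (add 5h to convert from UTC-5).
Nikolai in UTC: 08:00-12:55, 18:15-19:00 (subtract 2h to convert from UTC+2).
Clara in UTC: 08:00-13:30 (subtract 2h to convert from UTC+2).
Nadia in UTC: 08:35-12:55, 16:45-18:50 (add 5h to convert from UTC-5).
Vera in UTC: 08:00-14:05 (add 5h to convert from UTC-5).
Farrukh ∩ Jamal: 09:00-14:50.
Farrukh ∩ Jamal ∩ Priya: 09:00-13:05.
Farrukh ∩ Jamal ∩ Priya ∩ Nikolai: 09:00-12:55.
Farrukh ∩ Jamal ∩ Priya ∩ Nikolai ∩ Clara: 09:00-12:55.
Farrukh ∩ Jamal ∩ Priya ∩ Nikolai ∩ Clara ∩ Nadia: 09:00-12:55.
Farrukh ∩ Jamal ∩ Priya ∩ Nikolai ∩ Clara ∩ Nadia ∩ Vera: 09:00-12:55.
So the common availability across everyone is 09:00-12:55.

09:00-12:55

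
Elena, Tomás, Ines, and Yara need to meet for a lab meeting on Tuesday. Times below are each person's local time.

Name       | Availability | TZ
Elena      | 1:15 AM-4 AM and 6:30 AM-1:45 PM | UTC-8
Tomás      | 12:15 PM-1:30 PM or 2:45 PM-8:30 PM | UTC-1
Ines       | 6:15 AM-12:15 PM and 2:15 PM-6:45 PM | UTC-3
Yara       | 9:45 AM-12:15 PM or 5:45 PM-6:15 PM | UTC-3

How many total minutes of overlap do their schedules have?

Elena in UTC: 09:15-12:00, 14:30-21:45 (add 8h to convert from UTC-8).
Tomás in UTC: 13:15-14:30, 15:45-21:30 (add 1h to convert from UTC-1).
Ines in UTC: 09:15-15:15, 17:15-21:45 (add 3h to convert from UTC-3).
Yara in UTC: 12:45-15:15, 20:45-21:15 (add 3h to convert from UTC-3).
Elena ∩ Tomás: 15:45-21:30.
Elena ∩ Tomás ∩ Ines: 17:15-21:30.
Elena ∩ Tomás ∩ Ines ∩ Yara: 20:45-21:15.
That's a single block of 30 minutes.

30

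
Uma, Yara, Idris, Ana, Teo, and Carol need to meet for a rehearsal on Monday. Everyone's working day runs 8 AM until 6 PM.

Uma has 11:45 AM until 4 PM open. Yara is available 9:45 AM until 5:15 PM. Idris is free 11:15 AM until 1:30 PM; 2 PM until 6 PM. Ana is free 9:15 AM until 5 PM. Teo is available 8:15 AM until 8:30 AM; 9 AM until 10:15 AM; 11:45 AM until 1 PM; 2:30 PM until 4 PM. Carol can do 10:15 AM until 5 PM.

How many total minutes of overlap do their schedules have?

165

Uma ∩ Yara: 11:45-16:00.
Uma ∩ Yara ∩ Idris: 11:45-13:30, 14:00-16:00.
Uma ∩ Yara ∩ Idris ∩ Ana: 11:45-13:30, 14:00-16:00.
Uma ∩ Yara ∩ Idris ∩ Ana ∩ Teo: 11:45-13:00, 14:30-16:00.
Uma ∩ Yara ∩ Idris ∩ Ana ∩ Teo ∩ Carol: 11:45-13:00, 14:30-16:00.
Summing the common windows: 75 + 90 = 165 minutes.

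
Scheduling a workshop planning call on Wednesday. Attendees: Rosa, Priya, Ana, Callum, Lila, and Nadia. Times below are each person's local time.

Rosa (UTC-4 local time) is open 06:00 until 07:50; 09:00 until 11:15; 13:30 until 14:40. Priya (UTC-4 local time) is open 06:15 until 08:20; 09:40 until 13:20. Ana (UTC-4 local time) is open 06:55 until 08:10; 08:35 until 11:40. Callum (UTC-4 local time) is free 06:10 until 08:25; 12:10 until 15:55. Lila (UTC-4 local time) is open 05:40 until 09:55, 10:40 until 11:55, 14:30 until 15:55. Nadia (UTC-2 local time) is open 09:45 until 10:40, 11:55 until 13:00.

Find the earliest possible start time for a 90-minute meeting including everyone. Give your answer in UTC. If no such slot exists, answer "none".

Rosa in UTC: 10:00-11:50, 13:00-15:15, 17:30-18:40 (add 4h to convert from UTC-4).
Priya in UTC: 10:15-12:20, 13:40-17:20 (add 4h to convert from UTC-4).
Ana in UTC: 10:55-12:10, 12:35-15:40 (add 4h to convert from UTC-4).
Callum in UTC: 10:10-12:25, 16:10-19:55 (add 4h to convert from UTC-4).
Lila in UTC: 09:40-13:55, 14:40-15:55, 18:30-19:55 (add 4h to convert from UTC-4).
Nadia in UTC: 11:45-12:40, 13:55-15:00 (add 2h to convert from UTC-2).
Rosa ∩ Priya: 10:15-11:50, 13:40-15:15.
Rosa ∩ Priya ∩ Ana: 10:55-11:50, 13:40-15:15.
Rosa ∩ Priya ∩ Ana ∩ Callum: 10:55-11:50.
Rosa ∩ Priya ∩ Ana ∩ Callum ∩ Lila: 10:55-11:50.
Rosa ∩ Priya ∩ Ana ∩ Callum ∩ Lila ∩ Nadia: 11:45-11:50.
No common window is at least 90 minutes long.

none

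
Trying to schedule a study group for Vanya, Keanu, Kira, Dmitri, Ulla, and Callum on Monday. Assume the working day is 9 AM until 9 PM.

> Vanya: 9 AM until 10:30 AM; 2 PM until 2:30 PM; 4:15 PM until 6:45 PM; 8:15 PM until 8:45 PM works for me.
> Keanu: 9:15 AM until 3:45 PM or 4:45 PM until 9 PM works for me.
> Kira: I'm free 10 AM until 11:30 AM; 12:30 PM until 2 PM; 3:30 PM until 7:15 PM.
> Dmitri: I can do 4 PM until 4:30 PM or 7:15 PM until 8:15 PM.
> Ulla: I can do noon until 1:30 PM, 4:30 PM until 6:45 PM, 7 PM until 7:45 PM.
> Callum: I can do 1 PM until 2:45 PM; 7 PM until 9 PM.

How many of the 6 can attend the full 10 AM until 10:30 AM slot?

Vanya, Keanu, and Kira can make the full 10:00-10:30 slot — that's 3.

3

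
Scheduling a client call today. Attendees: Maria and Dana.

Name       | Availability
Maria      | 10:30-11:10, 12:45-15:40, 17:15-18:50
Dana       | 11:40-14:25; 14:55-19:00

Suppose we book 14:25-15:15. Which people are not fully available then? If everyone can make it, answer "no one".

Dana

Maria: free for 14:25-15:15. Dana: not fully free for 14:25-15:15.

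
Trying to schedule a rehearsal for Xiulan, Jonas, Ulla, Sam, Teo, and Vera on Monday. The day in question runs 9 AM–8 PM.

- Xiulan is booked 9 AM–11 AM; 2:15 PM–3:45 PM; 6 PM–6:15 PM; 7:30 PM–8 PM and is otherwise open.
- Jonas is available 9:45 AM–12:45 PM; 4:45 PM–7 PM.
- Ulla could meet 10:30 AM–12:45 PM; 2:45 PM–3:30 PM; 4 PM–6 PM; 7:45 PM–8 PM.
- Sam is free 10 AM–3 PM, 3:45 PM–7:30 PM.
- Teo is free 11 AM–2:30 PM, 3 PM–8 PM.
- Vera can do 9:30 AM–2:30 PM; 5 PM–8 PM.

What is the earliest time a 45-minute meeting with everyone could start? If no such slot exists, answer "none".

11:00

Xiulan free: 11:00-14:15, 15:45-18:00, 18:15-19:30 (invert busy blocks within the working day).
Jonas free: 09:45-12:45, 16:45-19:00.
Ulla free: 10:30-12:45, 14:45-15:30, 16:00-18:00, 19:45-20:00.
Sam free: 10:00-15:00, 15:45-19:30.
Teo free: 11:00-14:30, 15:00-20:00.
Vera free: 09:30-14:30, 17:00-20:00.
Xiulan ∩ Jonas: 11:00-12:45, 16:45-18:00, 18:15-19:00.
Xiulan ∩ Jonas ∩ Ulla: 11:00-12:45, 16:45-18:00.
Xiulan ∩ Jonas ∩ Ulla ∩ Sam: 11:00-12:45, 16:45-18:00.
Xiulan ∩ Jonas ∩ Ulla ∩ Sam ∩ Teo: 11:00-12:45, 16:45-18:00.
Xiulan ∩ Jonas ∩ Ulla ∩ Sam ∩ Teo ∩ Vera: 11:00-12:45, 17:00-18:00.
The first common window of at least 45 minutes is 11:00-12:45, so the earliest start is 11:00.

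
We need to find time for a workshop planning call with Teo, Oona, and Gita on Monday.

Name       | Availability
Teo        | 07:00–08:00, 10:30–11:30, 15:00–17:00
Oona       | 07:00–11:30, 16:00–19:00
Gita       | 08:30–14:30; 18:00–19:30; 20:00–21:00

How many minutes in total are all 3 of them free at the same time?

60

Teo ∩ Oona: 07:00-08:00, 10:30-11:30, 16:00-17:00.
Teo ∩ Oona ∩ Gita: 10:30-11:30.
Those are the intersection windows.
That's a single block of 60 minutes.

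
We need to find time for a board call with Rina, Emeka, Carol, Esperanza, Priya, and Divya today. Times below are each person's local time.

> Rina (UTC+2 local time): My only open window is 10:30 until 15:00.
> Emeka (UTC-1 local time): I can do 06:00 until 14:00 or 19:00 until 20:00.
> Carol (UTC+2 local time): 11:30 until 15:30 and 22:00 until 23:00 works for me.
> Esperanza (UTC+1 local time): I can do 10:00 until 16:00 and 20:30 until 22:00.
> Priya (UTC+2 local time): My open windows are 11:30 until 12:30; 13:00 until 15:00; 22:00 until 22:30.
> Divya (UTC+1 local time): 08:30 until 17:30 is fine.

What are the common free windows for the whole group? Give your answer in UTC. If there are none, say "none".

09:30-10:30, 11:00-13:00

Rina in UTC: 08:30-13:00 (subtract 2h to convert from UTC+2).
Emeka in UTC: 07:00-15:00, 20:00-21:00 (add 1h to convert from UTC-1).
Carol in UTC: 09:30-13:30, 20:00-21:00 (subtract 2h to convert from UTC+2).
Esperanza in UTC: 09:00-15:00, 19:30-21:00 (subtract 1h to convert from UTC+1).
Priya in UTC: 09:30-10:30, 11:00-13:00, 20:00-20:30 (subtract 2h to convert from UTC+2).
Divya in UTC: 07:30-16:30 (subtract 1h to convert from UTC+1).
Rina ∩ Emeka: 08:30-13:00.
Rina ∩ Emeka ∩ Carol: 09:30-13:00.
Rina ∩ Emeka ∩ Carol ∩ Esperanza: 09:30-13:00.
Rina ∩ Emeka ∩ Carol ∩ Esperanza ∩ Priya: 09:30-10:30, 11:00-13:00.
Rina ∩ Emeka ∩ Carol ∩ Esperanza ∩ Priya ∩ Divya: 09:30-10:30, 11:00-13:00.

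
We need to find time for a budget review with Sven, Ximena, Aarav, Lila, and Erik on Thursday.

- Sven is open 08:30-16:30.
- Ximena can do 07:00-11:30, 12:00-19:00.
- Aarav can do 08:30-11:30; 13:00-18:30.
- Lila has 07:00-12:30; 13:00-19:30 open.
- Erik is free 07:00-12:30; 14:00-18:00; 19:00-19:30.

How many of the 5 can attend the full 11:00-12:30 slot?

3

Sven, Lila, and Erik can make the full 11:00-12:30 slot — that's 3.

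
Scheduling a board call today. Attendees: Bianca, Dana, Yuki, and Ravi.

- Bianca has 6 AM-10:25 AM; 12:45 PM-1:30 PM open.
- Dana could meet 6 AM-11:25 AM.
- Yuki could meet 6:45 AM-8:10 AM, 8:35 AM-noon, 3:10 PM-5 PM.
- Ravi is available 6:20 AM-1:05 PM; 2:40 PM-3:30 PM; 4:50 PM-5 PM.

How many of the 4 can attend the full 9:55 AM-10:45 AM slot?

3

Dana, Yuki, and Ravi can make the full 09:55-10:45 slot — that's 3.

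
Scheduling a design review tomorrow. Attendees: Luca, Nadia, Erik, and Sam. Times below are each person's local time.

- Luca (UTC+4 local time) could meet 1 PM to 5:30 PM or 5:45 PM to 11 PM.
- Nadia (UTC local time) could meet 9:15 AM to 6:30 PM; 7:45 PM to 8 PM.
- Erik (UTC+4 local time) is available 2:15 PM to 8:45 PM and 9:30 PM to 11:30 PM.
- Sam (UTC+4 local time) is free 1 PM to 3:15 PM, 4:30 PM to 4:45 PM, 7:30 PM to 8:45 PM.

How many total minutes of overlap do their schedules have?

150

Luca in UTC: 09:00-13:30, 13:45-19:00 (subtract 4h to convert from UTC+4).
Nadia in UTC: 09:15-18:30, 19:45-20:00.
Erik in UTC: 10:15-16:45, 17:30-19:30 (subtract 4h to convert from UTC+4).
Sam in UTC: 09:00-11:15, 12:30-12:45, 15:30-16:45 (subtract 4h to convert from UTC+4).
Luca ∩ Nadia: 09:15-13:30, 13:45-18:30.
Luca ∩ Nadia ∩ Erik: 10:15-13:30, 13:45-16:45, 17:30-18:30.
Luca ∩ Nadia ∩ Erik ∩ Sam: 10:15-11:15, 12:30-12:45, 15:30-16:45.
Summing the common windows: 60 + 15 + 75 = 150 minutes.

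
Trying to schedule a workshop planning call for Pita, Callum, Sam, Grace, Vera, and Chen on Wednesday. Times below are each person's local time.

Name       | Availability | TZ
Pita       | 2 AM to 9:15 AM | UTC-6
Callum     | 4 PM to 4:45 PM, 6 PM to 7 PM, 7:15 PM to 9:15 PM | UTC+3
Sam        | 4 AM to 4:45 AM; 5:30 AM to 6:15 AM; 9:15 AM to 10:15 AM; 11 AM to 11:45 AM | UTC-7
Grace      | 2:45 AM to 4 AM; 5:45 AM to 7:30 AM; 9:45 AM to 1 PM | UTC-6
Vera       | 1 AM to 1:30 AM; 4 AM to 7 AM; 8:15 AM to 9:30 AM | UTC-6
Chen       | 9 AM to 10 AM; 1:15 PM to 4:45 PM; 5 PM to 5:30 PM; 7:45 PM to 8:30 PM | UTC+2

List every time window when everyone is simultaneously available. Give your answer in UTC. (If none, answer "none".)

none

Pita in UTC: 08:00-15:15 (add 6h to convert from UTC-6).
Callum in UTC: 13:00-13:45, 15:00-16:00, 16:15-18:15 (subtract 3h to convert from UTC+3).
Sam in UTC: 11:00-11:45, 12:30-13:15, 16:15-17:15, 18:00-18:45 (add 7h to convert from UTC-7).
Grace in UTC: 08:45-10:00, 11:45-13:30, 15:45-19:00 (add 6h to convert from UTC-6).
Vera in UTC: 07:00-07:30, 10:00-13:00, 14:15-15:30 (add 6h to convert from UTC-6).
Chen in UTC: 07:00-08:00, 11:15-14:45, 15:00-15:30, 17:45-18:30 (subtract 2h to convert from UTC+2).
Pita ∩ Callum: 13:00-13:45, 15:00-15:15.
Pita ∩ Callum ∩ Sam: 13:00-13:15.
Pita ∩ Callum ∩ Sam ∩ Grace: 13:00-13:15.
Pita ∩ Callum ∩ Sam ∩ Grace ∩ Vera: ∅.
Pita ∩ Callum ∩ Sam ∩ Grace ∩ Vera ∩ Chen: ∅.
There is no time when everyone is free.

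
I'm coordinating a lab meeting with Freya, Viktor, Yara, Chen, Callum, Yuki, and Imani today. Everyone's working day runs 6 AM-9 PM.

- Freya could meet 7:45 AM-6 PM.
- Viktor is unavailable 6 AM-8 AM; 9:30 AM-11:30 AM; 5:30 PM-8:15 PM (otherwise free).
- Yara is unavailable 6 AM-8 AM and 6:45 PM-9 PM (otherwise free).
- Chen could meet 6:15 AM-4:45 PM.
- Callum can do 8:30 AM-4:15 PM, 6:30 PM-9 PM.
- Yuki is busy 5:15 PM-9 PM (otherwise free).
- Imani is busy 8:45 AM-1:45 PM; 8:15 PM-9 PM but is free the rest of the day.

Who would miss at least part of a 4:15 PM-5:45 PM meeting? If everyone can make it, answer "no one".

Callum, Chen, Viktor, Yuki

Freya free: 07:45-18:00.
Viktor free: 08:00-09:30, 11:30-17:30, 20:15-21:00 (invert busy blocks within the working day).
Yara free: 08:00-18:45 (invert busy blocks within the working day).
Chen free: 06:15-16:45.
Callum free: 08:30-16:15, 18:30-21:00.
Yuki free: 06:00-17:15 (invert busy blocks within the working day).
Imani free: 06:00-08:45, 13:45-20:15 (invert busy blocks within the working day).
Freya: free for 16:15-17:45. Viktor: not fully free for 16:15-17:45. Yara: free for 16:15-17:45. Chen: not fully free for 16:15-17:45. Callum: not fully free for 16:15-17:45. Yuki: not fully free for 16:15-17:45. Imani: free for 16:15-17:45.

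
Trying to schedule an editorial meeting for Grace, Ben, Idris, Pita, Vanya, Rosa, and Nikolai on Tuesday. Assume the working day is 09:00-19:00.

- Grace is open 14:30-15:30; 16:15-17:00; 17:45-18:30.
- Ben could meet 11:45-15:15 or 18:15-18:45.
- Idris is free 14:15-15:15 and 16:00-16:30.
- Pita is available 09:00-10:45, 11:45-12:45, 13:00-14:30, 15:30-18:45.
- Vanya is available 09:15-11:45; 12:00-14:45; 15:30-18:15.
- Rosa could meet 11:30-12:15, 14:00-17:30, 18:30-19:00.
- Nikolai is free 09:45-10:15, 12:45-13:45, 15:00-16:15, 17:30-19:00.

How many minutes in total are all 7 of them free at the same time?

Grace ∩ Ben: 14:30-15:15, 18:15-18:30.
Grace ∩ Ben ∩ Idris: 14:30-15:15.
Grace ∩ Ben ∩ Idris ∩ Pita: ∅.
Grace ∩ Ben ∩ Idris ∩ Pita ∩ Vanya: ∅.
Grace ∩ Ben ∩ Idris ∩ Pita ∩ Vanya ∩ Rosa: ∅.
Grace ∩ Ben ∩ Idris ∩ Pita ∩ Vanya ∩ Rosa ∩ Nikolai: ∅.
There is no time when everyone is free.
There is no common window, so the total is 0 minutes.

0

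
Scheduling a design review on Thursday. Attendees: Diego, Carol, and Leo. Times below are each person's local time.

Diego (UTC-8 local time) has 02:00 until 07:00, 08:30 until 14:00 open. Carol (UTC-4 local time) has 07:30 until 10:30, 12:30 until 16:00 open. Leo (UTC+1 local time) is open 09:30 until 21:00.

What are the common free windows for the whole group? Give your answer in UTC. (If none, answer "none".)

Diego in UTC: 10:00-15:00, 16:30-22:00 (add 8h to convert from UTC-8).
Carol in UTC: 11:30-14:30, 16:30-20:00 (add 4h to convert from UTC-4).
Leo in UTC: 08:30-20:00 (subtract 1h to convert from UTC+1).
Diego ∩ Carol: 11:30-14:30, 16:30-20:00.
Diego ∩ Carol ∩ Leo: 11:30-14:30, 16:30-20:00.
So the common availability across everyone is 11:30-14:30, 16:30-20:00.

11:30-14:30, 16:30-20:00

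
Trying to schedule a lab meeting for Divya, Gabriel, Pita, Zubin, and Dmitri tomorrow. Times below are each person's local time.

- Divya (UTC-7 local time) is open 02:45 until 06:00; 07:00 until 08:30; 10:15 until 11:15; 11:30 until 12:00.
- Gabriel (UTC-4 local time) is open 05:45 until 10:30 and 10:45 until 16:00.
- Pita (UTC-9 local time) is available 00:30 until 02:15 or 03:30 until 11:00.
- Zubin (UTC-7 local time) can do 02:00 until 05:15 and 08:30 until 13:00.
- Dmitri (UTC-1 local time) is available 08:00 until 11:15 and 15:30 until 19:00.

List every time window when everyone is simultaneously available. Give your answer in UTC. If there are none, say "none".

Divya in UTC: 09:45-13:00, 14:00-15:30, 17:15-18:15, 18:30-19:00 (add 7h to convert from UTC-7).
Gabriel in UTC: 09:45-14:30, 14:45-20:00 (add 4h to convert from UTC-4).
Pita in UTC: 09:30-11:15, 12:30-20:00 (add 9h to convert from UTC-9).
Zubin in UTC: 09:00-12:15, 15:30-20:00 (add 7h to convert from UTC-7).
Dmitri in UTC: 09:00-12:15, 16:30-20:00 (add 1h to convert from UTC-1).
Divya ∩ Gabriel: 09:45-13:00, 14:00-14:30, 14:45-15:30, 17:15-18:15, 18:30-19:00.
Divya ∩ Gabriel ∩ Pita: 09:45-11:15, 12:30-13:00, 14:00-14:30, 14:45-15:30, 17:15-18:15, 18:30-19:00.
Divya ∩ Gabriel ∩ Pita ∩ Zubin: 09:45-11:15, 17:15-18:15, 18:30-19:00.
Divya ∩ Gabriel ∩ Pita ∩ Zubin ∩ Dmitri: 09:45-11:15, 17:15-18:15, 18:30-19:00.
Those are the intersection windows.

09:45-11:15, 17:15-18:15, 18:30-19:00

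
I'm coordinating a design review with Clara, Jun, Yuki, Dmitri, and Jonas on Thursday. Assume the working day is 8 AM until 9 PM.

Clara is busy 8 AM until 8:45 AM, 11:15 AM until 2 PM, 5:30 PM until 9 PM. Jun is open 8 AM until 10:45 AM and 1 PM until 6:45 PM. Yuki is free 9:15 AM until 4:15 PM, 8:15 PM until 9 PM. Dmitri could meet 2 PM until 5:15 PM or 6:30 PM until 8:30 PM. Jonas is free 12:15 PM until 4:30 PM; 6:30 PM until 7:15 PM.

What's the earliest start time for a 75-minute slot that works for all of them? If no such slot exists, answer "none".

Clara free: 08:45-11:15, 14:00-17:30 (invert busy blocks within the working day).
Jun free: 08:00-10:45, 13:00-18:45.
Yuki free: 09:15-16:15, 20:15-21:00.
Dmitri free: 14:00-17:15, 18:30-20:30.
Jonas free: 12:15-16:30, 18:30-19:15.
Clara ∩ Jun: 08:45-10:45, 14:00-17:30.
Clara ∩ Jun ∩ Yuki: 09:15-10:45, 14:00-16:15.
Clara ∩ Jun ∩ Yuki ∩ Dmitri: 14:00-16:15.
Clara ∩ Jun ∩ Yuki ∩ Dmitri ∩ Jonas: 14:00-16:15.
The first common window of at least 75 minutes is 14:00-16:15, so the earliest start is 14:00.

14:00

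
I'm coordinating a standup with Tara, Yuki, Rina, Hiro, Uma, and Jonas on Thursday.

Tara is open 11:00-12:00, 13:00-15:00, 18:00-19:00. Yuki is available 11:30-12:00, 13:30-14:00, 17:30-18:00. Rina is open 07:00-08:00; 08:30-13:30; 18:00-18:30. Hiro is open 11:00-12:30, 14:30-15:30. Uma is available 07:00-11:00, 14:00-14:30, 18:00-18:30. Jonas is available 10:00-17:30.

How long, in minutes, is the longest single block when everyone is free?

0

Tara ∩ Yuki: 11:30-12:00, 13:30-14:00.
Tara ∩ Yuki ∩ Rina: 11:30-12:00.
Tara ∩ Yuki ∩ Rina ∩ Hiro: 11:30-12:00.
Tara ∩ Yuki ∩ Rina ∩ Hiro ∩ Uma: ∅.
Tara ∩ Yuki ∩ Rina ∩ Hiro ∩ Uma ∩ Jonas: ∅.
There is no time when everyone is free.
No common window exists, so the longest block is 0 minutes.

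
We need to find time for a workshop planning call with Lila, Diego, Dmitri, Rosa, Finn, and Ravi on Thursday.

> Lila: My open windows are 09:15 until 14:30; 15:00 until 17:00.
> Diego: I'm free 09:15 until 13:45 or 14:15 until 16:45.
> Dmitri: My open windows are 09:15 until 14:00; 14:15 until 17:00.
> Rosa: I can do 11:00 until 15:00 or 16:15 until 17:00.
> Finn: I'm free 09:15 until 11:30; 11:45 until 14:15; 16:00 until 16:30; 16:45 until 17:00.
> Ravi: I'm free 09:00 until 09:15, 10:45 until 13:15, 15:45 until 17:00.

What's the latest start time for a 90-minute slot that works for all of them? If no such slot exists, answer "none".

11:45

Lila ∩ Diego: 09:15-13:45, 14:15-14:30, 15:00-16:45.
Lila ∩ Diego ∩ Dmitri: 09:15-13:45, 14:15-14:30, 15:00-16:45.
Lila ∩ Diego ∩ Dmitri ∩ Rosa: 11:00-13:45, 14:15-14:30, 16:15-16:45.
Lila ∩ Diego ∩ Dmitri ∩ Rosa ∩ Finn: 11:00-11:30, 11:45-13:45, 16:15-16:30.
Lila ∩ Diego ∩ Dmitri ∩ Rosa ∩ Finn ∩ Ravi: 11:00-11:30, 11:45-13:15, 16:15-16:30.
Those are the intersection windows.
The last common window of at least 90 minutes is 11:45-13:15; a 90-minute meeting can start as late as 11:45 and still end by 13:15.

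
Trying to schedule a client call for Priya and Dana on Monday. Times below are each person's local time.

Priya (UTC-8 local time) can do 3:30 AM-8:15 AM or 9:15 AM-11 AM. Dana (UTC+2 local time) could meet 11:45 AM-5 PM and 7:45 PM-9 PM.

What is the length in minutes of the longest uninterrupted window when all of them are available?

210

Priya in UTC: 11:30-16:15, 17:15-19:00 (add 8h to convert from UTC-8).
Dana in UTC: 09:45-15:00, 17:45-19:00 (subtract 2h to convert from UTC+2).
Priya ∩ Dana: 11:30-15:00, 17:45-19:00.
So the common availability across everyone is 11:30-15:00, 17:45-19:00.
The longest is 11:30-15:00 at 210 minutes.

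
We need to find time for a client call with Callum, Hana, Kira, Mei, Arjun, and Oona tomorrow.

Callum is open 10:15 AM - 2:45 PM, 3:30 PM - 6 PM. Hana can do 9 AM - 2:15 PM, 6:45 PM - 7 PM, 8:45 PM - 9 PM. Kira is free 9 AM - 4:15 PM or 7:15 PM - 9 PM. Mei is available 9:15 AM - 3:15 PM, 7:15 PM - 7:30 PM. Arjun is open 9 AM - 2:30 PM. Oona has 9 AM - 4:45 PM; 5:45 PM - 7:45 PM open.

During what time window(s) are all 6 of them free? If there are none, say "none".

Callum ∩ Hana: 10:15-14:15.
Callum ∩ Hana ∩ Kira: 10:15-14:15.
Callum ∩ Hana ∩ Kira ∩ Mei: 10:15-14:15.
Callum ∩ Hana ∩ Kira ∩ Mei ∩ Arjun: 10:15-14:15.
Callum ∩ Hana ∩ Kira ∩ Mei ∩ Arjun ∩ Oona: 10:15-14:15.
Those are the intersection windows.

10:15-14:15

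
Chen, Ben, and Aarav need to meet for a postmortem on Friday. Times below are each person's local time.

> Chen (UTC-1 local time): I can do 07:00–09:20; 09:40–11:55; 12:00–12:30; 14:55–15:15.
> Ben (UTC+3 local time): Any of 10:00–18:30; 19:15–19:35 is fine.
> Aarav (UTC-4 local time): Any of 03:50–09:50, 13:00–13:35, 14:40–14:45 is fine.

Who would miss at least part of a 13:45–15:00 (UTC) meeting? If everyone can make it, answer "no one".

Aarav, Chen

Chen in UTC: 08:00-10:20, 10:40-12:55, 13:00-13:30, 15:55-16:15 (add 1h to convert from UTC-1).
Ben in UTC: 07:00-15:30, 16:15-16:35 (subtract 3h to convert from UTC+3).
Aarav in UTC: 07:50-13:50, 17:00-17:35, 18:40-18:45 (add 4h to convert from UTC-4).
Chen: not fully free for 13:45-15:00. Ben: free for 13:45-15:00. Aarav: not fully free for 13:45-15:00.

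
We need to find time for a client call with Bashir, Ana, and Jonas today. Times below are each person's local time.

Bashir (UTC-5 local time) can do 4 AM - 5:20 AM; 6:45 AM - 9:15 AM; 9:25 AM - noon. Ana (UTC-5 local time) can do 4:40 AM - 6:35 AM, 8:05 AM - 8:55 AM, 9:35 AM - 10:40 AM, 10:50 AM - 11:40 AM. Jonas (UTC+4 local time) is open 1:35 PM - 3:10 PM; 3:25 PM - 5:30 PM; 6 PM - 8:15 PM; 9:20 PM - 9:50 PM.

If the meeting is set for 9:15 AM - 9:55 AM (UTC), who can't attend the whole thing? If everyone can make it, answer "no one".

Ana, Jonas

Bashir in UTC: 09:00-10:20, 11:45-14:15, 14:25-17:00 (add 5h to convert from UTC-5).
Ana in UTC: 09:40-11:35, 13:05-13:55, 14:35-15:40, 15:50-16:40 (add 5h to convert from UTC-5).
Jonas in UTC: 09:35-11:10, 11:25-13:30, 14:00-16:15, 17:20-17:50 (subtract 4h to convert from UTC+4).
Bashir: free for 09:15-09:55. Ana: not fully free for 09:15-09:55. Jonas: not fully free for 09:15-09:55.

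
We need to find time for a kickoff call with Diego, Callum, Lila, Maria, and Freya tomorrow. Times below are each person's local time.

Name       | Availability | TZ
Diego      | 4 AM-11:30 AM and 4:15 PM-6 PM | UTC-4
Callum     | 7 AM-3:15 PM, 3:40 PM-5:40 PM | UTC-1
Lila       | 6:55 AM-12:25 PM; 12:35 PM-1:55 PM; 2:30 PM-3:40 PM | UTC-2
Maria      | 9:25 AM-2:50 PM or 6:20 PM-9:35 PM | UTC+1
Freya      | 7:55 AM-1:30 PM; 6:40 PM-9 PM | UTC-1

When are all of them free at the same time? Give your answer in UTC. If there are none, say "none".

08:55-13:50

Diego in UTC: 08:00-15:30, 20:15-22:00 (add 4h to convert from UTC-4).
Callum in UTC: 08:00-16:15, 16:40-18:40 (add 1h to convert from UTC-1).
Lila in UTC: 08:55-14:25, 14:35-15:55, 16:30-17:40 (add 2h to convert from UTC-2).
Maria in UTC: 08:25-13:50, 17:20-20:35 (subtract 1h to convert from UTC+1).
Freya in UTC: 08:55-14:30, 19:40-22:00 (add 1h to convert from UTC-1).
Diego ∩ Callum: 08:00-15:30.
Diego ∩ Callum ∩ Lila: 08:55-14:25, 14:35-15:30.
Diego ∩ Callum ∩ Lila ∩ Maria: 08:55-13:50.
Diego ∩ Callum ∩ Lila ∩ Maria ∩ Freya: 08:55-13:50.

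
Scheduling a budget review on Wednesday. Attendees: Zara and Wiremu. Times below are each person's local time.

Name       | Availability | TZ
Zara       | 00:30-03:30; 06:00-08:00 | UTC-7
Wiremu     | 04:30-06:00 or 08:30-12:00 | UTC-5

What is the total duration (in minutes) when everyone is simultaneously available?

150

Zara in UTC: 07:30-10:30, 13:00-15:00 (add 7h to convert from UTC-7).
Wiremu in UTC: 09:30-11:00, 13:30-17:00 (add 5h to convert from UTC-5).
Zara ∩ Wiremu: 09:30-10:30, 13:30-15:00.
Summing the common windows: 60 + 90 = 150 minutes.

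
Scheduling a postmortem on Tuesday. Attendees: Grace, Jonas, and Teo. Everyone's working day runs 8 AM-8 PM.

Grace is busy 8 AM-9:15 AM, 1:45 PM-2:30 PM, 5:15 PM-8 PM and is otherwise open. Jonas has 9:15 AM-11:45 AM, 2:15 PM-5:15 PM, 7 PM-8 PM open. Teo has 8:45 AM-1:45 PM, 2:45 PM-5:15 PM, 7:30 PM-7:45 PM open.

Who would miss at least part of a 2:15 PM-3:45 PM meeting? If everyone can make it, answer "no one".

Grace free: 09:15-13:45, 14:30-17:15 (invert busy blocks within the working day).
Jonas free: 09:15-11:45, 14:15-17:15, 19:00-20:00.
Teo free: 08:45-13:45, 14:45-17:15, 19:30-19:45.
Grace: not fully free for 14:15-15:45. Jonas: free for 14:15-15:45. Teo: not fully free for 14:15-15:45.

Grace, Teo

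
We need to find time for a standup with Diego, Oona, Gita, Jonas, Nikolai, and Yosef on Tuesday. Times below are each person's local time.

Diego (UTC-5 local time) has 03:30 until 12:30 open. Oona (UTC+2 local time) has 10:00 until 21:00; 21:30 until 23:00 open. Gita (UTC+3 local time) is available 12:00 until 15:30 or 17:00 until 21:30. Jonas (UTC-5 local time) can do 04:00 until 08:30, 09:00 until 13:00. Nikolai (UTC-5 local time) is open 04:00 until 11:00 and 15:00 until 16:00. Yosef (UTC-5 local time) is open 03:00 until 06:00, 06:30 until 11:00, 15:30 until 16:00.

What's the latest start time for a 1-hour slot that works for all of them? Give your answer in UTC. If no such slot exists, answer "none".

Diego in UTC: 08:30-17:30 (add 5h to convert from UTC-5).
Oona in UTC: 08:00-19:00, 19:30-21:00 (subtract 2h to convert from UTC+2).
Gita in UTC: 09:00-12:30, 14:00-18:30 (subtract 3h to convert from UTC+3).
Jonas in UTC: 09:00-13:30, 14:00-18:00 (add 5h to convert from UTC-5).
Nikolai in UTC: 09:00-16:00, 20:00-21:00 (add 5h to convert from UTC-5).
Yosef in UTC: 08:00-11:00, 11:30-16:00, 20:30-21:00 (add 5h to convert from UTC-5).
Diego ∩ Oona: 08:30-17:30.
Diego ∩ Oona ∩ Gita: 09:00-12:30, 14:00-17:30.
Diego ∩ Oona ∩ Gita ∩ Jonas: 09:00-12:30, 14:00-17:30.
Diego ∩ Oona ∩ Gita ∩ Jonas ∩ Nikolai: 09:00-12:30, 14:00-16:00.
Diego ∩ Oona ∩ Gita ∩ Jonas ∩ Nikolai ∩ Yosef: 09:00-11:00, 11:30-12:30, 14:00-16:00.
The last common window of at least 60 minutes is 14:00-16:00; a 60-minute meeting can start as late as 15:00 and still end by 16:00.

15:00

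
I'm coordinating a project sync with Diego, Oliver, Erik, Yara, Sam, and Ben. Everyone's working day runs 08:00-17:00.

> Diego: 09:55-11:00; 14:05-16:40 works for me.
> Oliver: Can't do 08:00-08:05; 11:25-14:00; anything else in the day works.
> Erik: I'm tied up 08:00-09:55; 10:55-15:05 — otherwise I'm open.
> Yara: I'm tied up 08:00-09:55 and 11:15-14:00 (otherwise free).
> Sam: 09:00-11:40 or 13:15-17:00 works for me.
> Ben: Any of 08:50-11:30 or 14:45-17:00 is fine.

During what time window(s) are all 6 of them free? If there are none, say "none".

09:55-10:55, 15:05-16:40

Diego free: 09:55-11:00, 14:05-16:40.
Oliver free: 08:05-11:25, 14:00-17:00 (invert busy blocks within the working day).
Erik free: 09:55-10:55, 15:05-17:00 (invert busy blocks within the working day).
Yara free: 09:55-11:15, 14:00-17:00 (invert busy blocks within the working day).
Sam free: 09:00-11:40, 13:15-17:00.
Ben free: 08:50-11:30, 14:45-17:00.
Diego ∩ Oliver: 09:55-11:00, 14:05-16:40.
Diego ∩ Oliver ∩ Erik: 09:55-10:55, 15:05-16:40.
Diego ∩ Oliver ∩ Erik ∩ Yara: 09:55-10:55, 15:05-16:40.
Diego ∩ Oliver ∩ Erik ∩ Yara ∩ Sam: 09:55-10:55, 15:05-16:40.
Diego ∩ Oliver ∩ Erik ∩ Yara ∩ Sam ∩ Ben: 09:55-10:55, 15:05-16:40.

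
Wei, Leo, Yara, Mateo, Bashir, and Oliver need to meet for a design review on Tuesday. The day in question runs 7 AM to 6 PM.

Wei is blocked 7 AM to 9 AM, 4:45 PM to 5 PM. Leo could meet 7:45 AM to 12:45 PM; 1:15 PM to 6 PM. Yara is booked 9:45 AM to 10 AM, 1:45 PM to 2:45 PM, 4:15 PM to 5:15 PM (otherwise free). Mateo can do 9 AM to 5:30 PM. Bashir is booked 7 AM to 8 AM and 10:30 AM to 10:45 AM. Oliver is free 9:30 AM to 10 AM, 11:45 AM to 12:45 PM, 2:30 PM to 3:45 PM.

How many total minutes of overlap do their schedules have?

135

Wei free: 09:00-16:45, 17:00-18:00 (invert busy blocks within the working day).
Leo free: 07:45-12:45, 13:15-18:00.
Yara free: 07:00-09:45, 10:00-13:45, 14:45-16:15, 17:15-18:00 (invert busy blocks within the working day).
Mateo free: 09:00-17:30.
Bashir free: 08:00-10:30, 10:45-18:00 (invert busy blocks within the working day).
Oliver free: 09:30-10:00, 11:45-12:45, 14:30-15:45.
Wei ∩ Leo: 09:00-12:45, 13:15-16:45, 17:00-18:00.
Wei ∩ Leo ∩ Yara: 09:00-09:45, 10:00-12:45, 13:15-13:45, 14:45-16:15, 17:15-18:00.
Wei ∩ Leo ∩ Yara ∩ Mateo: 09:00-09:45, 10:00-12:45, 13:15-13:45, 14:45-16:15, 17:15-17:30.
Wei ∩ Leo ∩ Yara ∩ Mateo ∩ Bashir: 09:00-09:45, 10:00-10:30, 10:45-12:45, 13:15-13:45, 14:45-16:15, 17:15-17:30.
Wei ∩ Leo ∩ Yara ∩ Mateo ∩ Bashir ∩ Oliver: 09:30-09:45, 11:45-12:45, 14:45-15:45.
Summing the common windows: 15 + 60 + 60 = 135 minutes.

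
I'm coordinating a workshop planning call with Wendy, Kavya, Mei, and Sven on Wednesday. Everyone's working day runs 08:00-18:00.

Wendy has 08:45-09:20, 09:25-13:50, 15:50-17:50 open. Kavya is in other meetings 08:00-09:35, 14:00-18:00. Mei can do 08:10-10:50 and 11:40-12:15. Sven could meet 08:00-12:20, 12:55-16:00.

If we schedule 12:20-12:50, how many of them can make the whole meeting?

2

Wendy free: 08:45-09:20, 09:25-13:50, 15:50-17:50.
Kavya free: 09:35-14:00 (invert busy blocks within the working day).
Mei free: 08:10-10:50, 11:40-12:15.
Sven free: 08:00-12:20, 12:55-16:00.
Wendy and Kavya can make the full 12:20-12:50 slot — that's 2.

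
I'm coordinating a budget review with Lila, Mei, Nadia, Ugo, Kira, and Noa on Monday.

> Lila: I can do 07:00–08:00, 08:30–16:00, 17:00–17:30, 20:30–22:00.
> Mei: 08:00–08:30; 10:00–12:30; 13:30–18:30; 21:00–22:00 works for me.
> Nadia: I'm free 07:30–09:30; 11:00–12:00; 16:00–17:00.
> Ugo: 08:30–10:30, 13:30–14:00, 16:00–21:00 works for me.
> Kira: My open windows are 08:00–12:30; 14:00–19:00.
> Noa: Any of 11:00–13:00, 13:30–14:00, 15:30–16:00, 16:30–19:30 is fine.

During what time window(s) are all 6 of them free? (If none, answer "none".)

none

Lila ∩ Mei: 10:00-12:30, 13:30-16:00, 17:00-17:30, 21:00-22:00.
Lila ∩ Mei ∩ Nadia: 11:00-12:00.
Lila ∩ Mei ∩ Nadia ∩ Ugo: ∅.
Lila ∩ Mei ∩ Nadia ∩ Ugo ∩ Kira: ∅.
Lila ∩ Mei ∩ Nadia ∩ Ugo ∩ Kira ∩ Noa: ∅.
There is no time when everyone is free.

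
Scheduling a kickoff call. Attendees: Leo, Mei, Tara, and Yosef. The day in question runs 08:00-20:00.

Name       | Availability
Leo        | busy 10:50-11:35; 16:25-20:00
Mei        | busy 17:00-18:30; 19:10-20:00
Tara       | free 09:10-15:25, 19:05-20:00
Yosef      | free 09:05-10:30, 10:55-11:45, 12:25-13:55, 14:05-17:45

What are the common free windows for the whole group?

09:10-10:30, 11:35-11:45, 12:25-13:55, 14:05-15:25

Leo free: 08:00-10:50, 11:35-16:25 (invert busy blocks within the working day).
Mei free: 08:00-17:00, 18:30-19:10 (invert busy blocks within the working day).
Tara free: 09:10-15:25, 19:05-20:00.
Yosef free: 09:05-10:30, 10:55-11:45, 12:25-13:55, 14:05-17:45.
Leo ∩ Mei: 08:00-10:50, 11:35-16:25.
Leo ∩ Mei ∩ Tara: 09:10-10:50, 11:35-15:25.
Leo ∩ Mei ∩ Tara ∩ Yosef: 09:10-10:30, 11:35-11:45, 12:25-13:55, 14:05-15:25.
So the common availability across everyone is 09:10-10:30, 11:35-11:45, 12:25-13:55, 14:05-15:25.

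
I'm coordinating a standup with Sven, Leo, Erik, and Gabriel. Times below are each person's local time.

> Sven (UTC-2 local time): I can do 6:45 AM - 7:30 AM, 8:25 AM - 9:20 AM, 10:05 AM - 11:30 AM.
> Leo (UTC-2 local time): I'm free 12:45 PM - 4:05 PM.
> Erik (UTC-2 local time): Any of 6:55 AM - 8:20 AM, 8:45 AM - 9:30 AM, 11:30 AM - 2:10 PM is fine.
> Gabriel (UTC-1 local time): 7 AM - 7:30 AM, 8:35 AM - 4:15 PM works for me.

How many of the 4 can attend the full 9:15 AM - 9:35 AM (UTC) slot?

1

Sven in UTC: 08:45-09:30, 10:25-11:20, 12:05-13:30 (add 2h to convert from UTC-2).
Leo in UTC: 14:45-18:05 (add 2h to convert from UTC-2).
Erik in UTC: 08:55-10:20, 10:45-11:30, 13:30-16:10 (add 2h to convert from UTC-2).
Gabriel in UTC: 08:00-08:30, 09:35-17:15 (add 1h to convert from UTC-1).
Erik can make the full 09:15-09:35 slot — that's 1.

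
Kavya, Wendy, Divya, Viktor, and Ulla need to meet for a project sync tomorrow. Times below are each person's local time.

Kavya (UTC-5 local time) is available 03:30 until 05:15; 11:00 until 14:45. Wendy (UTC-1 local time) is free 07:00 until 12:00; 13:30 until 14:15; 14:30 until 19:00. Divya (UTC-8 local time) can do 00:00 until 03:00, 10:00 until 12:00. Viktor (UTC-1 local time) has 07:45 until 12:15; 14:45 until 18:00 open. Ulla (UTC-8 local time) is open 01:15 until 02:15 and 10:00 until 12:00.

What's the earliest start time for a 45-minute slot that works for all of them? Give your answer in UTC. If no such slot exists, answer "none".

09:15

Kavya in UTC: 08:30-10:15, 16:00-19:45 (add 5h to convert from UTC-5).
Wendy in UTC: 08:00-13:00, 14:30-15:15, 15:30-20:00 (add 1h to convert from UTC-1).
Divya in UTC: 08:00-11:00, 18:00-20:00 (add 8h to convert from UTC-8).
Viktor in UTC: 08:45-13:15, 15:45-19:00 (add 1h to convert from UTC-1).
Ulla in UTC: 09:15-10:15, 18:00-20:00 (add 8h to convert from UTC-8).
Kavya ∩ Wendy: 08:30-10:15, 16:00-19:45.
Kavya ∩ Wendy ∩ Divya: 08:30-10:15, 18:00-19:45.
Kavya ∩ Wendy ∩ Divya ∩ Viktor: 08:45-10:15, 18:00-19:00.
Kavya ∩ Wendy ∩ Divya ∩ Viktor ∩ Ulla: 09:15-10:15, 18:00-19:00.
The first common window of at least 45 minutes is 09:15-10:15, so the earliest start is 09:15.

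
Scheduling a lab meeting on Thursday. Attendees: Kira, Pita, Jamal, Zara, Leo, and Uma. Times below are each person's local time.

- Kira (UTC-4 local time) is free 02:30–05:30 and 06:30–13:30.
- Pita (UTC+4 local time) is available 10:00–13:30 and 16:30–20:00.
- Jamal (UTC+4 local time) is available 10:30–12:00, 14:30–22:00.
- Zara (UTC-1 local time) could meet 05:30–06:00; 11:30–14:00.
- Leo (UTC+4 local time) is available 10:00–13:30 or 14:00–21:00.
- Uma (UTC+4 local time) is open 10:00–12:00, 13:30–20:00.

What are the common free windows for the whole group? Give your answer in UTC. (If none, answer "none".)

Kira in UTC: 06:30-09:30, 10:30-17:30 (add 4h to convert from UTC-4).
Pita in UTC: 06:00-09:30, 12:30-16:00 (subtract 4h to convert from UTC+4).
Jamal in UTC: 06:30-08:00, 10:30-18:00 (subtract 4h to convert from UTC+4).
Zara in UTC: 06:30-07:00, 12:30-15:00 (add 1h to convert from UTC-1).
Leo in UTC: 06:00-09:30, 10:00-17:00 (subtract 4h to convert from UTC+4).
Uma in UTC: 06:00-08:00, 09:30-16:00 (subtract 4h to convert from UTC+4).
Kira ∩ Pita: 06:30-09:30, 12:30-16:00.
Kira ∩ Pita ∩ Jamal: 06:30-08:00, 12:30-16:00.
Kira ∩ Pita ∩ Jamal ∩ Zara: 06:30-07:00, 12:30-15:00.
Kira ∩ Pita ∩ Jamal ∩ Zara ∩ Leo: 06:30-07:00, 12:30-15:00.
Kira ∩ Pita ∩ Jamal ∩ Zara ∩ Leo ∩ Uma: 06:30-07:00, 12:30-15:00.

06:30-07:00, 12:30-15:00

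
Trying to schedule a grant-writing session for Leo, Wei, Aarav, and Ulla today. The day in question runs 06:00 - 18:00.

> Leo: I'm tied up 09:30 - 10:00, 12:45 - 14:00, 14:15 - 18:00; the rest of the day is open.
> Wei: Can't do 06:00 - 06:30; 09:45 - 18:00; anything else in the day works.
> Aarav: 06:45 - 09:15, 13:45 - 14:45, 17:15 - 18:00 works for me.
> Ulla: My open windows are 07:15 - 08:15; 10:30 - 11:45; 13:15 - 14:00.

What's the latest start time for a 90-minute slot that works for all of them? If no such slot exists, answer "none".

Leo free: 06:00-09:30, 10:00-12:45, 14:00-14:15 (invert busy blocks within the working day).
Wei free: 06:30-09:45 (invert busy blocks within the working day).
Aarav free: 06:45-09:15, 13:45-14:45, 17:15-18:00.
Ulla free: 07:15-08:15, 10:30-11:45, 13:15-14:00.
Leo ∩ Wei: 06:30-09:30.
Leo ∩ Wei ∩ Aarav: 06:45-09:15.
Leo ∩ Wei ∩ Aarav ∩ Ulla: 07:15-08:15.
So the common availability across everyone is 07:15-08:15.
No common window is at least 90 minutes long.

none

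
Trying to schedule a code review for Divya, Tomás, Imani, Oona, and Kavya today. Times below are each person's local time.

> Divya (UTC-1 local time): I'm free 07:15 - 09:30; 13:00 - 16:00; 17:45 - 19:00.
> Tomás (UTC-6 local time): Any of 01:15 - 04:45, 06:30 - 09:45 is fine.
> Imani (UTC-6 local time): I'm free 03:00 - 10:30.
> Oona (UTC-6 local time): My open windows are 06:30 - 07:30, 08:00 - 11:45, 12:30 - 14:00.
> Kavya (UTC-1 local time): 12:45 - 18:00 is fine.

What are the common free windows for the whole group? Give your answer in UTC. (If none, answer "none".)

14:00-15:45

Divya in UTC: 08:15-10:30, 14:00-17:00, 18:45-20:00 (add 1h to convert from UTC-1).
Tomás in UTC: 07:15-10:45, 12:30-15:45 (add 6h to convert from UTC-6).
Imani in UTC: 09:00-16:30 (add 6h to convert from UTC-6).
Oona in UTC: 12:30-13:30, 14:00-17:45, 18:30-20:00 (add 6h to convert from UTC-6).
Kavya in UTC: 13:45-19:00 (add 1h to convert from UTC-1).
Divya ∩ Tomás: 08:15-10:30, 14:00-15:45.
Divya ∩ Tomás ∩ Imani: 09:00-10:30, 14:00-15:45.
Divya ∩ Tomás ∩ Imani ∩ Oona: 14:00-15:45.
Divya ∩ Tomás ∩ Imani ∩ Oona ∩ Kavya: 14:00-15:45.
So the common availability across everyone is 14:00-15:45.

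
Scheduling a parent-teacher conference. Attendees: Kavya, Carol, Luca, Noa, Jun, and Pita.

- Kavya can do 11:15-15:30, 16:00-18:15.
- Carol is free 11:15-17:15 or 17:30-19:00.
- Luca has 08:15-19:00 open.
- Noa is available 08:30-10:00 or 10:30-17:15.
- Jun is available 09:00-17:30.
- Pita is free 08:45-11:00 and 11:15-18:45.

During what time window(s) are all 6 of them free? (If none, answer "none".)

Kavya ∩ Carol: 11:15-15:30, 16:00-17:15, 17:30-18:15.
Kavya ∩ Carol ∩ Luca: 11:15-15:30, 16:00-17:15, 17:30-18:15.
Kavya ∩ Carol ∩ Luca ∩ Noa: 11:15-15:30, 16:00-17:15.
Kavya ∩ Carol ∩ Luca ∩ Noa ∩ Jun: 11:15-15:30, 16:00-17:15.
Kavya ∩ Carol ∩ Luca ∩ Noa ∩ Jun ∩ Pita: 11:15-15:30, 16:00-17:15.

11:15-15:30, 16:00-17:15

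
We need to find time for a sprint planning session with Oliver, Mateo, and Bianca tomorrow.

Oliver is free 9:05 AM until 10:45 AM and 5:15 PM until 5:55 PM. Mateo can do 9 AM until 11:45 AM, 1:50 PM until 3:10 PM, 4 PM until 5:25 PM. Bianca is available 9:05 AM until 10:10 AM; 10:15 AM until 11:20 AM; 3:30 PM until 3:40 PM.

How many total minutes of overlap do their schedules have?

95

Oliver ∩ Mateo: 09:05-10:45, 17:15-17:25.
Oliver ∩ Mateo ∩ Bianca: 09:05-10:10, 10:15-10:45.
Summing the common windows: 65 + 30 = 95 minutes.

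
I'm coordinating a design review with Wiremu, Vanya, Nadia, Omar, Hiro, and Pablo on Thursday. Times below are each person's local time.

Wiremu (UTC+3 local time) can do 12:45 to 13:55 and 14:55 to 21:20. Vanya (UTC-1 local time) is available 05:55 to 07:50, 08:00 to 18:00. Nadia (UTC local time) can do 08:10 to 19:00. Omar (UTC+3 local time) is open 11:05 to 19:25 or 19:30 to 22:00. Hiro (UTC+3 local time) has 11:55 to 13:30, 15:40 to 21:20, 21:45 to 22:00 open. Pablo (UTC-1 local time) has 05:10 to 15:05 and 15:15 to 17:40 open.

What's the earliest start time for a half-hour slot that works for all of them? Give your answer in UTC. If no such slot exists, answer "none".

09:45

Wiremu in UTC: 09:45-10:55, 11:55-18:20 (subtract 3h to convert from UTC+3).
Vanya in UTC: 06:55-08:50, 09:00-19:00 (add 1h to convert from UTC-1).
Nadia in UTC: 08:10-19:00.
Omar in UTC: 08:05-16:25, 16:30-19:00 (subtract 3h to convert from UTC+3).
Hiro in UTC: 08:55-10:30, 12:40-18:20, 18:45-19:00 (subtract 3h to convert from UTC+3).
Pablo in UTC: 06:10-16:05, 16:15-18:40 (add 1h to convert from UTC-1).
Wiremu ∩ Vanya: 09:45-10:55, 11:55-18:20.
Wiremu ∩ Vanya ∩ Nadia: 09:45-10:55, 11:55-18:20.
Wiremu ∩ Vanya ∩ Nadia ∩ Omar: 09:45-10:55, 11:55-16:25, 16:30-18:20.
Wiremu ∩ Vanya ∩ Nadia ∩ Omar ∩ Hiro: 09:45-10:30, 12:40-16:25, 16:30-18:20.
Wiremu ∩ Vanya ∩ Nadia ∩ Omar ∩ Hiro ∩ Pablo: 09:45-10:30, 12:40-16:05, 16:15-16:25, 16:30-18:20.
The first common window of at least 30 minutes is 09:45-10:30, so the earliest start is 09:45.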